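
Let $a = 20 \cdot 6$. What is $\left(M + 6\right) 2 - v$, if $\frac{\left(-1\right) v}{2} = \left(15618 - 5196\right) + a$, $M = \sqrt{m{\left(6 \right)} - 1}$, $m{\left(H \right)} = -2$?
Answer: $21096 + 2 i \sqrt{3} \approx 21096.0 + 3.4641 i$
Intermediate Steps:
$M = i \sqrt{3}$ ($M = \sqrt{-2 - 1} = \sqrt{-3} = i \sqrt{3} \approx 1.732 i$)
$a = 120$
$v = -21084$ ($v = - 2 \left(\left(15618 - 5196\right) + 120\right) = - 2 \left(10422 + 120\right) = \left(-2\right) 10542 = -21084$)
$\left(M + 6\right) 2 - v = \left(i \sqrt{3} + 6\right) 2 - -21084 = \left(6 + i \sqrt{3}\right) 2 + 21084 = \left(12 + 2 i \sqrt{3}\right) + 21084 = 21096 + 2 i \sqrt{3}$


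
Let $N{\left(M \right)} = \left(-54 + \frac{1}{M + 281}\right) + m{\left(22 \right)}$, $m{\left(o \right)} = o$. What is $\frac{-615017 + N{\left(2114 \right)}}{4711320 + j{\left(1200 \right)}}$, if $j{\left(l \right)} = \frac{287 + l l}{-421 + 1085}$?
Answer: $- \frac{978100123056}{7495767456965} \approx -0.13049$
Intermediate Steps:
$j{\left(l \right)} = \frac{287}{664} + \frac{l^{2}}{664}$ ($j{\left(l \right)} = \frac{287 + l^{2}}{664} = \left(287 + l^{2}\right) \frac{1}{664} = \frac{287}{664} + \frac{l^{2}}{664}$)
$N{\left(M \right)} = -32 + \frac{1}{281 + M}$ ($N{\left(M \right)} = \left(-54 + \frac{1}{M + 281}\right) + 22 = \left(-54 + \frac{1}{281 + M}\right) + 22 = -32 + \frac{1}{281 + M}$)
$\frac{-615017 + N{\left(2114 \right)}}{4711320 + j{\left(1200 \right)}} = \frac{-615017 + \frac{-8991 - 67648}{281 + 2114}}{4711320 + \left(\frac{287}{664} + \frac{1200^{2}}{664}\right)} = \frac{-615017 + \frac{-8991 - 67648}{2395}}{4711320 + \left(\frac{287}{664} + \frac{1}{664} \cdot 1440000\right)} = \frac{-615017 + \frac{1}{2395} \left(-76639\right)}{4711320 + \left(\frac{287}{664} + \frac{180000}{83}\right)} = \frac{-615017 - \frac{76639}{2395}}{4711320 + \frac{1440287}{664}} = - \frac{1473042354}{2395 \cdot \frac{3129756767}{664}} = \left(- \frac{1473042354}{2395}\right) \frac{664}{3129756767} = - \frac{978100123056}{7495767456965}$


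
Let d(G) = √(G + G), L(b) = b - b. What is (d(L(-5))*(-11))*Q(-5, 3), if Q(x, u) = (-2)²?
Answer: 0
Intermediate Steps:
Q(x, u) = 4
L(b) = 0
d(G) = √2*√G (d(G) = √(2*G) = √2*√G)
(d(L(-5))*(-11))*Q(-5, 3) = ((√2*√0)*(-11))*4 = ((√2*0)*(-11))*4 = (0*(-11))*4 = 0*4 = 0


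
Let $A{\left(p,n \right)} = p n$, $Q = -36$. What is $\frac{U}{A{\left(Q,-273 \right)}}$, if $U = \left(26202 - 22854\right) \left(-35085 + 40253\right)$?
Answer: $\frac{160208}{91} \approx 1760.5$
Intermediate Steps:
$U = 17302464$ ($U = 3348 \cdot 5168 = 17302464$)
$A{\left(p,n \right)} = n p$
$\frac{U}{A{\left(Q,-273 \right)}} = \frac{17302464}{\left(-273\right) \left(-36\right)} = \frac{17302464}{9828} = 17302464 \cdot \frac{1}{9828} = \frac{160208}{91}$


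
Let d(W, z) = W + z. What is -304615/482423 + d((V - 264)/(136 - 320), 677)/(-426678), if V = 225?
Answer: -3425008110463/5410632523728 ≈ -0.63301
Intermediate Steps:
-304615/482423 + d((V - 264)/(136 - 320), 677)/(-426678) = -304615/482423 + ((225 - 264)/(136 - 320) + 677)/(-426678) = -304615*1/482423 + (-39/(-184) + 677)*(-1/426678) = -304615/482423 + (-39*(-1/184) + 677)*(-1/426678) = -304615/482423 + (39/184 + 677)*(-1/426678) = -304615/482423 + (124607/184)*(-1/426678) = -304615/482423 - 17801/11215536 = -3425008110463/5410632523728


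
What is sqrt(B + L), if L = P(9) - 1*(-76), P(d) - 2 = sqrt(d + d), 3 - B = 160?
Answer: sqrt(-79 + 3*sqrt(2)) ≈ 8.6462*I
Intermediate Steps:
B = -157 (B = 3 - 1*160 = 3 - 160 = -157)
P(d) = 2 + sqrt(2)*sqrt(d) (P(d) = 2 + sqrt(d + d) = 2 + sqrt(2*d) = 2 + sqrt(2)*sqrt(d))
L = 78 + 3*sqrt(2) (L = (2 + sqrt(2)*sqrt(9)) - 1*(-76) = (2 + sqrt(2)*3) + 76 = (2 + 3*sqrt(2)) + 76 = 78 + 3*sqrt(2) ≈ 82.243)
sqrt(B + L) = sqrt(-157 + (78 + 3*sqrt(2))) = sqrt(-79 + 3*sqrt(2))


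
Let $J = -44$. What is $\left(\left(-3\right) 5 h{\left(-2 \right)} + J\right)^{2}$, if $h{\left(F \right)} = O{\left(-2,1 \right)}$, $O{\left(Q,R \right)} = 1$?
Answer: $3481$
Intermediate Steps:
$h{\left(F \right)} = 1$
$\left(\left(-3\right) 5 h{\left(-2 \right)} + J\right)^{2} = \left(\left(-3\right) 5 \cdot 1 - 44\right)^{2} = \left(\left(-15\right) 1 - 44\right)^{2} = \left(-15 - 44\right)^{2} = \left(-59\right)^{2} = 3481$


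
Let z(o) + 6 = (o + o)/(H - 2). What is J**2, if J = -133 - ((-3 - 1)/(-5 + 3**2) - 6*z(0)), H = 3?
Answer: 28224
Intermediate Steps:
z(o) = -6 + 2*o (z(o) = -6 + (o + o)/(3 - 2) = -6 + (2*o)/1 = -6 + (2*o)*1 = -6 + 2*o)
J = -168 (J = -133 - ((-3 - 1)/(-5 + 3**2) - 6*(-6 + 2*0)) = -133 - (-4/(-5 + 9) - 6*(-6 + 0)) = -133 - (-4/4 - 6*(-6)) = -133 - (-4*1/4 + 36) = -133 - (-1 + 36) = -133 - 1*35 = -133 - 35 = -168)
J**2 = (-168)**2 = 28224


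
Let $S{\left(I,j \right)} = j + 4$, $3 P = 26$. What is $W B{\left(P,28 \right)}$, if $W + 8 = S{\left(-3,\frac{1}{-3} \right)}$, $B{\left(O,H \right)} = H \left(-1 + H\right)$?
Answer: $-3276$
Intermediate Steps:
$P = \frac{26}{3}$ ($P = \frac{1}{3} \cdot 26 = \frac{26}{3} \approx 8.6667$)
$S{\left(I,j \right)} = 4 + j$
$W = - \frac{13}{3}$ ($W = -8 + \left(4 + \frac{1}{-3}\right) = -8 + \left(4 - \frac{1}{3}\right) = -8 + \frac{11}{3} = - \frac{13}{3} \approx -4.3333$)
$W B{\left(P,28 \right)} = - \frac{13 \cdot 28 \left(-1 + 28\right)}{3} = - \frac{13 \cdot 28 \cdot 27}{3} = \left(- \frac{13}{3}\right) 756 = -3276$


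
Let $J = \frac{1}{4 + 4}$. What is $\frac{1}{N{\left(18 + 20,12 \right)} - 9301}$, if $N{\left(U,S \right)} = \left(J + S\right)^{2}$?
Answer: $- \frac{64}{585855} \approx -0.00010924$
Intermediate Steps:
$J = \frac{1}{8} \approx 0.125$
$N{\left(U,S \right)} = \left(\frac{1}{8} + S\right)^{2}$
$\frac{1}{N{\left(18 + 20,12 \right)} - 9301} = \frac{1}{\frac{\left(1 + 8 \cdot 12\right)^{2}}{64} - 9301} = \frac{1}{\frac{\left(1 + 96\right)^{2}}{64} - 9301} = \frac{1}{\frac{97^{2}}{64} - 9301} = \frac{1}{\frac{1}{64} \cdot 9409 - 9301} = \frac{1}{\frac{9409}{64} - 9301} = \frac{1}{- \frac{585855}{64}} = - \frac{64}{585855}$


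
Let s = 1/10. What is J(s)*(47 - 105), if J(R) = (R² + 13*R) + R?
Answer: -4089/50 ≈ -81.780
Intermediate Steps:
s = ⅒ ≈ 0.10000
J(R) = R² + 14*R
J(s)*(47 - 105) = ((14 + ⅒)/10)*(47 - 105) = ((⅒)*(141/10))*(-58) = (141/100)*(-58) = -4089/50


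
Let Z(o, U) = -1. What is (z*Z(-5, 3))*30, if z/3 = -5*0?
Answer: 0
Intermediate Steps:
z = 0 (z = 3*(-5*0) = 3*0 = 0)
(z*Z(-5, 3))*30 = (0*(-1))*30 = 0*30 = 0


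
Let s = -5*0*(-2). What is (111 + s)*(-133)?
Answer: -14763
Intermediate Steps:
s = 0 (s = 0*(-2) = 0)
(111 + s)*(-133) = (111 + 0)*(-133) = 111*(-133) = -14763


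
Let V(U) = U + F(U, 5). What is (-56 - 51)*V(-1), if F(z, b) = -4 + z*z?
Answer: 428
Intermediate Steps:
F(z, b) = -4 + z²
V(U) = -4 + U + U² (V(U) = U + (-4 + U²) = -4 + U + U²)
(-56 - 51)*V(-1) = (-56 - 51)*(-4 - 1 + (-1)²) = -107*(-4 - 1 + 1) = -107*(-4) = 428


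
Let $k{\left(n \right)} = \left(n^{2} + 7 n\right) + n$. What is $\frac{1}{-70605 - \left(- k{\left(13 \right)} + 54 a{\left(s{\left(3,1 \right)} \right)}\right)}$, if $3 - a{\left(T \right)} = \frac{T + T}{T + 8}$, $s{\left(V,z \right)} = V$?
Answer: $- \frac{11}{775110} \approx -1.4192 \cdot 10^{-5}$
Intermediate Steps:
$k{\left(n \right)} = n^{2} + 8 n$
$a{\left(T \right)} = 3 - \frac{2 T}{8 + T}$ ($a{\left(T \right)} = 3 - \frac{T + T}{T + 8} = 3 - \frac{2 T}{8 + T}$)
$\frac{1}{-70605 - \left(- k{\left(13 \right)} + 54 a{\left(s{\left(3,1 \right)} \right)}\right)} = \frac{1}{-70605 - \left(- 13 \left(8 + 13\right) + \frac{54 \left(24 + 3\right)}{8 + 3}\right)} = \frac{1}{-70605 + \left(13 \cdot 21 - 54 \cdot \frac{1}{11} \cdot 27\right)} = \frac{1}{-70605 + \left(273 - 54 \cdot \frac{1}{11} \cdot 27\right)} = \frac{1}{-70605 + \left(273 - \frac{1458}{11}\right)} = \frac{1}{-70605 + \frac{1545}{11}} = \frac{1}{- \frac{775110}{11}} = - \frac{11}{775110}$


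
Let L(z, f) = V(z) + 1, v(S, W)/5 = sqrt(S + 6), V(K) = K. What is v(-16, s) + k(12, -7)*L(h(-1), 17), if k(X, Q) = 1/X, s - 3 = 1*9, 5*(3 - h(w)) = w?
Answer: 7/20 + 5*I*sqrt(10) ≈ 0.35 + 15.811*I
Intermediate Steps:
h(w) = 3 - w/5
s = 12 (s = 3 + 1*9 = 3 + 9 = 12)
v(S, W) = 5*sqrt(6 + S) (v(S, W) = 5*sqrt(S + 6) = 5*sqrt(6 + S))
L(z, f) = 1 + z (L(z, f) = z + 1 = 1 + z)
v(-16, s) + k(12, -7)*L(h(-1), 17) = 5*sqrt(6 - 16) + (1 + (3 - 1/5*(-1)))/12 = 5*sqrt(-10) + (1 + (3 + 1/5))/12 = 5*(I*sqrt(10)) + (1 + 16/5)/12 = 5*I*sqrt(10) + (1/12)*(21/5) = 5*I*sqrt(10) + 7/20 = 7/20 + 5*I*sqrt(10)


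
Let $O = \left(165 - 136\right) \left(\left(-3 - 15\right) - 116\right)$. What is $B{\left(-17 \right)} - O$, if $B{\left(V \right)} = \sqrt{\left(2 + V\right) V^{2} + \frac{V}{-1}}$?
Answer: $3886 + i \sqrt{4318} \approx 3886.0 + 65.712 i$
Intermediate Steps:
$B{\left(V \right)} = \sqrt{- V + V^{2} \left(2 + V\right)}$ ($B{\left(V \right)} = \sqrt{V^{2} \left(2 + V\right) + V \left(-1\right)} = \sqrt{V^{2} \left(2 + V\right) - V} = \sqrt{- V + V^{2} \left(2 + V\right)}$)
$O = -3886$ ($O = 29 \left(\left(-3 - 15\right) - 116\right) = 29 \left(-18 - 116\right) = 29 \left(-134\right) = -3886$)
$B{\left(-17 \right)} - O = \sqrt{- 17 \left(-1 + \left(-17\right)^{2} + 2 \left(-17\right)\right)} - -3886 = \sqrt{- 17 \left(-1 + 289 - 34\right)} + 3886 = \sqrt{\left(-17\right) 254} + 3886 = \sqrt{-4318} + 3886 = i \sqrt{4318} + 3886 = 3886 + i \sqrt{4318}$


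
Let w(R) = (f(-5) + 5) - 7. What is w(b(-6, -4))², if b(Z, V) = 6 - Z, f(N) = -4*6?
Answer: 676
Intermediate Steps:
f(N) = -24
w(R) = -26 (w(R) = (-24 + 5) - 7 = -19 - 7 = -26)
w(b(-6, -4))² = (-26)² = 676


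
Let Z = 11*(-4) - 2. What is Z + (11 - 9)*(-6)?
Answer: -58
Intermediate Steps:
Z = -46 (Z = -44 - 2 = -46)
Z + (11 - 9)*(-6) = -46 + (11 - 9)*(-6) = -46 + 2*(-6) = -46 - 12 = -58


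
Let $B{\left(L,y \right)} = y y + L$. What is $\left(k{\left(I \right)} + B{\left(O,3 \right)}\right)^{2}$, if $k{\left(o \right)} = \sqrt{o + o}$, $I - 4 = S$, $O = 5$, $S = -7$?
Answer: $\left(14 + i \sqrt{6}\right)^{2} \approx 190.0 + 68.586 i$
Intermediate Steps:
$B{\left(L,y \right)} = L + y^{2}$ ($B{\left(L,y \right)} = y^{2} + L = L + y^{2}$)
$I = -3$ ($I = 4 - 7 = -3$)
$k{\left(o \right)} = \sqrt{2} \sqrt{o}$ ($k{\left(o \right)} = \sqrt{2 o} = \sqrt{2} \sqrt{o}$)
$\left(k{\left(I \right)} + B{\left(O,3 \right)}\right)^{2} = \left(\sqrt{2} \sqrt{-3} + \left(5 + 3^{2}\right)\right)^{2} = \left(\sqrt{2} i \sqrt{3} + \left(5 + 9\right)\right)^{2} = \left(i \sqrt{6} + 14\right)^{2} = \left(14 + i \sqrt{6}\right)^{2}$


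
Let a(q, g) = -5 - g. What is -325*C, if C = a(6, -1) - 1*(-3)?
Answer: 325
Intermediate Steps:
C = -1 (C = (-5 - 1*(-1)) - 1*(-3) = (-5 + 1) + 3 = -4 + 3 = -1)
-325*C = -325*(-1) = 325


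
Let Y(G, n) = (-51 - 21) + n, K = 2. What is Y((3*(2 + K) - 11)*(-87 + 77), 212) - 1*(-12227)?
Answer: 12367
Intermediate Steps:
Y(G, n) = -72 + n
Y((3*(2 + K) - 11)*(-87 + 77), 212) - 1*(-12227) = (-72 + 212) - 1*(-12227) = 140 + 12227 = 12367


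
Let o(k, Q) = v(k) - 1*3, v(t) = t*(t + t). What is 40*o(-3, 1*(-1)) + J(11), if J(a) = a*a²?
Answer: 1931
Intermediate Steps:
v(t) = 2*t² (v(t) = t*(2*t) = 2*t²)
J(a) = a³
o(k, Q) = -3 + 2*k² (o(k, Q) = 2*k² - 1*3 = 2*k² - 3 = -3 + 2*k²)
40*o(-3, 1*(-1)) + J(11) = 40*(-3 + 2*(-3)²) + 11³ = 40*(-3 + 2*9) + 1331 = 40*(-3 + 18) + 1331 = 40*15 + 1331 = 600 + 1331 = 1931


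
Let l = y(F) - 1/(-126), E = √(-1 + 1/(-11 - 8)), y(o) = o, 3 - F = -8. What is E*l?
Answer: 73*I*√95/63 ≈ 11.294*I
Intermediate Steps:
F = 11 (F = 3 - 1*(-8) = 3 + 8 = 11)
E = 2*I*√95/19 (E = √(-1 + 1/(-19)) = √(-1 - 1/19) = √(-20/19) = 2*I*√95/19 ≈ 1.026*I)
l = 1387/126 (l = 11 - 1/(-126) = 11 - 1*(-1/126) = 11 + 1/126 = 1387/126 ≈ 11.008)
E*l = (2*I*√95/19)*(1387/126) = 73*I*√95/63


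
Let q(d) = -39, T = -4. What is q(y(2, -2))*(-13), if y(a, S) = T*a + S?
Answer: 507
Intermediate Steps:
y(a, S) = S - 4*a (y(a, S) = -4*a + S = S - 4*a)
q(y(2, -2))*(-13) = -39*(-13) = 507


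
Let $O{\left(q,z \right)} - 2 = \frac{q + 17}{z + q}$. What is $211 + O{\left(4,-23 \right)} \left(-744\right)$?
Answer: $- \frac{8639}{19} \approx -454.68$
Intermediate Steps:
$O{\left(q,z \right)} = 2 + \frac{17 + q}{q + z}$ ($O{\left(q,z \right)} = 2 + \frac{q + 17}{z + q} = 2 + \frac{17 + q}{q + z}$)
$211 + O{\left(4,-23 \right)} \left(-744\right) = 211 + \frac{17 + 2 \left(-23\right) + 3 \cdot 4}{4 - 23} \left(-744\right) = 211 + \frac{17 - 46 + 12}{-19} \left(-744\right) = 211 + \left(- \frac{1}{19}\right) \left(-17\right) \left(-744\right) = 211 + \frac{17}{19} \left(-744\right) = 211 - \frac{12648}{19} = - \frac{8639}{19}$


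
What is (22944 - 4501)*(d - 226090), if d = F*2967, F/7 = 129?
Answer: 45242726173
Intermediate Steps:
F = 903 (F = 7*129 = 903)
d = 2679201 (d = 903*2967 = 2679201)
(22944 - 4501)*(d - 226090) = (22944 - 4501)*(2679201 - 226090) = 18443*2453111 = 45242726173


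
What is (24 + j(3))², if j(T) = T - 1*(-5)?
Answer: 1024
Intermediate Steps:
j(T) = 5 + T (j(T) = T + 5 = 5 + T)
(24 + j(3))² = (24 + (5 + 3))² = (24 + 8)² = 32² = 1024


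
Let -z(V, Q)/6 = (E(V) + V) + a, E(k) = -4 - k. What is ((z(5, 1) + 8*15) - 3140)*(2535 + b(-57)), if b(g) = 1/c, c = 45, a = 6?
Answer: -345878432/45 ≈ -7.6862e+6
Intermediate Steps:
z(V, Q) = -12 (z(V, Q) = -6*(((-4 - V) + V) + 6) = -6*(-4 + 6) = -6*2 = -12)
b(g) = 1/45
((z(5, 1) + 8*15) - 3140)*(2535 + b(-57)) = ((-12 + 8*15) - 3140)*(2535 + 1/45) = ((-12 + 120) - 3140)*(114076/45) = (108 - 3140)*(114076/45) = -3032*114076/45 = -345878432/45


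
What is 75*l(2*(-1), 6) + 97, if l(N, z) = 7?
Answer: 622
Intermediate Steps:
75*l(2*(-1), 6) + 97 = 75*7 + 97 = 525 + 97 = 622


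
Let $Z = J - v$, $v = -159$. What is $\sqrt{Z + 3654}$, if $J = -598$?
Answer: $\sqrt{3215} \approx 56.701$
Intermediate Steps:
$Z = -439$ ($Z = -598 - -159 = -598 + 159 = -439$)
$\sqrt{Z + 3654} = \sqrt{-439 + 3654} = \sqrt{3215}$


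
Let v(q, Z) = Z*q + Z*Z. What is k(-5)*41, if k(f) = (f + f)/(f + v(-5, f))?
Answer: -82/9 ≈ -9.1111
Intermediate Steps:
v(q, Z) = Z² + Z*q (v(q, Z) = Z*q + Z² = Z² + Z*q)
k(f) = 2*f/(f + f*(-5 + f)) (k(f) = (f + f)/(f + f*(f - 5)) = (2*f)/(f + f*(-5 + f)) = 2*f/(f + f*(-5 + f)))
k(-5)*41 = (2/(-4 - 5))*41 = (2/(-9))*41 = (2*(-⅑))*41 = -2/9*41 = -82/9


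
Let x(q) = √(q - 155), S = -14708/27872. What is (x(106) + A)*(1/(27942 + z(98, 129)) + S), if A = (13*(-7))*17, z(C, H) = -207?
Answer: 12134980613/14865960 - 713822389*I/193257480 ≈ 816.29 - 3.6936*I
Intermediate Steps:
S = -3677/6968 (S = -14708*1/27872 = -3677/6968 ≈ -0.52770)
x(q) = √(-155 + q)
A = -1547 (A = -91*17 = -1547)
(x(106) + A)*(1/(27942 + z(98, 129)) + S) = (√(-155 + 106) - 1547)*(1/(27942 - 207) - 3677/6968) = (√(-49) - 1547)*(1/27735 - 3677/6968) = (7*I - 1547)*(1/27735 - 3677/6968) = (-1547 + 7*I)*(-101974627/193257480) = 12134980613/14865960 - 713822389*I/193257480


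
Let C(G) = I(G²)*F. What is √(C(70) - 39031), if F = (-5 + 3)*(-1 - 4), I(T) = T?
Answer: √9969 ≈ 99.845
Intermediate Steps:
F = 10 (F = -2*(-5) = 10)
C(G) = 10*G² (C(G) = G²*10 = 10*G²)
√(C(70) - 39031) = √(10*70² - 39031) = √(10*4900 - 39031) = √(49000 - 39031) = √9969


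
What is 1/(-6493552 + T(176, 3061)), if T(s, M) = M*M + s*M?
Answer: 1/3414905 ≈ 2.9283e-7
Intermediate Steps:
T(s, M) = M**2 + M*s
1/(-6493552 + T(176, 3061)) = 1/(-6493552 + 3061*(3061 + 176)) = 1/(-6493552 + 3061*3237) = 1/(-6493552 + 9908457) = 1/3414905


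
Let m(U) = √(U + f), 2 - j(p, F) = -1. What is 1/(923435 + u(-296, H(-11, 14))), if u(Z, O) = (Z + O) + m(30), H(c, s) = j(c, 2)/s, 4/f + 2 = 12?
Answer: 904676430/835142288743213 - 392*√190/835142288743213 ≈ 1.0833e-6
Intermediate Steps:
f = ⅖ (f = 4/(-2 + 12) = 4/10 = 4*(⅒) = ⅖ ≈ 0.40000)
j(p, F) = 3 (j(p, F) = 2 - 1*(-1) = 2 + 1 = 3)
H(c, s) = 3/s
m(U) = √(⅖ + U) (m(U) = √(U + ⅖) = √(⅖ + U))
u(Z, O) = O + Z + 2*√190/5 (u(Z, O) = (Z + O) + √(10 + 25*30)/5 = (O + Z) + √(10 + 750)/5 = (O + Z) + √760/5 = (O + Z) + (2*√190)/5 = (O + Z) + 2*√190/5 = O + Z + 2*√190/5)
1/(923435 + u(-296, H(-11, 14))) = 1/(923435 + (3/14 - 296 + 2*√190/5)) = 1/(923435 + (-4141/14 + 2*√190/5)) = 1/(12923949/14 + 2*√190/5)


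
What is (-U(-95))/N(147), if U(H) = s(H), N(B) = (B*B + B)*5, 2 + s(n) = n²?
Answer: -1289/15540 ≈ -0.082947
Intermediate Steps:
s(n) = -2 + n²
N(B) = 5*B + 5*B² (N(B) = (B² + B)*5 = (B + B²)*5 = 5*B + 5*B²)
U(H) = -2 + H²
(-U(-95))/N(147) = (-(-2 + (-95)²))/((5*147*(1 + 147))) = (-(-2 + 9025))/((5*147*148)) = -1*9023/108780 = -9023*1/108780 = -1289/15540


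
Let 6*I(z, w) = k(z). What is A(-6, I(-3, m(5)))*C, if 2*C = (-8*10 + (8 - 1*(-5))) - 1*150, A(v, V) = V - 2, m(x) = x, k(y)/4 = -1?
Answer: 868/3 ≈ 289.33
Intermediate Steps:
k(y) = -4 (k(y) = 4*(-1) = -4)
I(z, w) = -⅔ (I(z, w) = (⅙)*(-4) = -⅔)
A(v, V) = -2 + V
C = -217/2 (C = ((-8*10 + (8 - 1*(-5))) - 1*150)/2 = ((-80 + (8 + 5)) - 150)/2 = ((-80 + 13) - 150)/2 = (-67 - 150)/2 = (½)*(-217) = -217/2 ≈ -108.50)
A(-6, I(-3, m(5)))*C = (-2 - ⅔)*(-217/2) = -8/3*(-217/2) = 868/3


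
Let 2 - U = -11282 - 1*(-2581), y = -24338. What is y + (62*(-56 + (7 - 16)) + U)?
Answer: -19665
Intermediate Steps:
U = 8703 (U = 2 - (-11282 - 1*(-2581)) = 2 - (-11282 + 2581) = 2 - 1*(-8701) = 2 + 8701 = 8703)
y + (62*(-56 + (7 - 16)) + U) = -24338 + (62*(-56 + (7 - 16)) + 8703) = -24338 + (62*(-56 - 9) + 8703) = -24338 + (62*(-65) + 8703) = -24338 + (-4030 + 8703) = -24338 + 4673 = -19665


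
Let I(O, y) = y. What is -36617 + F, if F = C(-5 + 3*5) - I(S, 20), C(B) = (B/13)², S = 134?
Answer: -6191553/169 ≈ -36636.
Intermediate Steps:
C(B) = B²/169 (C(B) = (B*(1/13))² = (B/13)² = B²/169)
F = -3280/169 (F = (-5 + 3*5)²/169 - 1*20 = (-5 + 15)²/169 - 20 = (1/169)*10² - 20 = (1/169)*100 - 20 = 100/169 - 20 = -3280/169 ≈ -19.408)
-36617 + F = -36617 - 3280/169 = -6191553/169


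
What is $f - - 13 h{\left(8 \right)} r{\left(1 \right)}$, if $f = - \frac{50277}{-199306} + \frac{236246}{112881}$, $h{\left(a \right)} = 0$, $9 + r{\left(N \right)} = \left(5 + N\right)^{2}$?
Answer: $\frac{52760563313}{22497860586} \approx 2.3451$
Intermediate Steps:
$r{\left(N \right)} = -9 + \left(5 + N\right)^{2}$
$f = \frac{52760563313}{22497860586}$ ($f = \left(-50277\right) \left(- \frac{1}{199306}\right) + 236246 \cdot \frac{1}{112881} = \frac{50277}{199306} + \frac{236246}{112881} = \frac{52760563313}{22497860586} \approx 2.3451$)
$f - - 13 h{\left(8 \right)} r{\left(1 \right)} = \frac{52760563313}{22497860586} - \left(-13\right) 0 \left(-9 + \left(5 + 1\right)^{2}\right) = \frac{52760563313}{22497860586} - 0 \left(-9 + 6^{2}\right) = \frac{52760563313}{22497860586} - 0 \left(-9 + 36\right) = \frac{52760563313}{22497860586} - 0 \cdot 27 = \frac{52760563313}{22497860586} - 0 = \frac{52760563313}{22497860586} + 0 = \frac{52760563313}{22497860586}$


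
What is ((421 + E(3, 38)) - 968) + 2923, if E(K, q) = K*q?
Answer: 2490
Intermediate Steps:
((421 + E(3, 38)) - 968) + 2923 = ((421 + 3*38) - 968) + 2923 = ((421 + 114) - 968) + 2923 = (535 - 968) + 2923 = -433 + 2923 = 2490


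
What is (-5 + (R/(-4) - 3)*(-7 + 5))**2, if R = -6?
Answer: 4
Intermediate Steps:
(-5 + (R/(-4) - 3)*(-7 + 5))**2 = (-5 + (-6/(-4) - 3)*(-7 + 5))**2 = (-5 + (-6*(-1/4) - 3)*(-2))**2 = (-5 + (3/2 - 3)*(-2))**2 = (-5 - 3/2*(-2))**2 = (-5 + 3)**2 = (-2)**2 = 4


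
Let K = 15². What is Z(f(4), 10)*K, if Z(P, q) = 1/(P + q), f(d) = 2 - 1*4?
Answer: 225/8 ≈ 28.125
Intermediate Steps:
f(d) = -2 (f(d) = 2 - 4 = -2)
K = 225
Z(f(4), 10)*K = 225/(-2 + 10) = 225/8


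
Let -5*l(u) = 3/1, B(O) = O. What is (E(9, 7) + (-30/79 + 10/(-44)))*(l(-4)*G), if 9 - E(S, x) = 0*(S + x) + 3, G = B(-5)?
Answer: 28119/1738 ≈ 16.179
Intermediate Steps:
l(u) = -3/5 (l(u) = -3/(5*1) = -3/5)
G = -5
E(S, x) = 6 (E(S, x) = 9 - (0*(S + x) + 3) = 9 - (0 + 3) = 9 - 1*3 = 9 - 3 = 6)
(E(9, 7) + (-30/79 + 10/(-44)))*(l(-4)*G) = (6 + (-30/79 + 10/(-44)))*(-3/5*(-5)) = (6 + (-30*1/79 + 10*(-1/44)))*3 = (6 + (-30/79 - 5/22))*3 = (6 - 1055/1738)*3 = (9373/1738)*3 = 28119/1738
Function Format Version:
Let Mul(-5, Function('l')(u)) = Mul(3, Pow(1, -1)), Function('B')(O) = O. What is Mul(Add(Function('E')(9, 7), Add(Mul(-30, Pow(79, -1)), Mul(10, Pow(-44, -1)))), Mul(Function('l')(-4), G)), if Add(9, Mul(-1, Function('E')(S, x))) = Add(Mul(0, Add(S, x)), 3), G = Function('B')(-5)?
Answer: Rational(28119, 1738) ≈ 16.179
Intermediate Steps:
Function('l')(u) = Rational(-3, 5) (Function('l')(u) = Mul(Rational(-1, 5), Mul(3, Pow(1, -1))) = Mul(Rational(-1, 5), Mul(3, 1)) = Mul(Rational(-1, 5), 3) = Rational(-3, 5))
G = -5
Function('E')(S, x) = 6 (Function('E')(S, x) = Add(9, Mul(-1, Add(Mul(0, Add(S, x)), 3))) = Add(9, Mul(-1, Add(0, 3))) = Add(9, Mul(-1, 3)) = Add(9, -3) = 6)
Mul(Add(Function('E')(9, 7), Add(Mul(-30, Pow(79, -1)), Mul(10, Pow(-44, -1)))), Mul(Function('l')(-4), G)) = Mul(Add(6, Add(Mul(-30, Pow(79, -1)), Mul(10, Pow(-44, -1)))), Mul(Rational(-3, 5), -5)) = Mul(Add(6, Add(Mul(-30, Rational(1, 79)), Mul(10, Rational(-1, 44)))), 3) = Mul(Add(6, Add(Rational(-30, 79), Rational(-5, 22))), 3) = Mul(Add(6, Rational(-1055, 1738)), 3) = Mul(Rational(9373, 1738), 3) = Rational(28119, 1738)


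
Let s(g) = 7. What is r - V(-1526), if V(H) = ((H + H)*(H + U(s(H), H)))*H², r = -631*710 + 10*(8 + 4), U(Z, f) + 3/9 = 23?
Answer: -32053108719190/3 ≈ -1.0684e+13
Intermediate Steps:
U(Z, f) = 68/3 (U(Z, f) = -⅓ + 23 = 68/3)
r = -447890 (r = -448010 + 10*12 = -448010 + 120 = -447890)
V(H) = 2*H³*(68/3 + H) (V(H) = ((H + H)*(H + 68/3))*H² = ((2*H)*(68/3 + H))*H² = (2*H*(68/3 + H))*H² = 2*H³*(68/3 + H))
r - V(-1526) = -447890 - (-1526)³*(136/3 + 2*(-1526)) = -447890 - (-3553559576)*(136/3 - 3052) = -447890 - (-3553559576)*(-9020)/3 = -447890 - 1*32053107375520/3 = -447890 - 32053107375520/3 = -32053108719190/3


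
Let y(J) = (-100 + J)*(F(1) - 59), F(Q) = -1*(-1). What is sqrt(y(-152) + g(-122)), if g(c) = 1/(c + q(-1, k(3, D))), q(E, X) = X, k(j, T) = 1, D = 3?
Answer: sqrt(1768535)/11 ≈ 120.90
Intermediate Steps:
F(Q) = 1
y(J) = 5800 - 58*J (y(J) = (-100 + J)*(1 - 59) = (-100 + J)*(-58) = 5800 - 58*J)
g(c) = 1/(1 + c) (g(c) = 1/(c + 1) = 1/(1 + c))
sqrt(y(-152) + g(-122)) = sqrt((5800 - 58*(-152)) + 1/(1 - 122)) = sqrt((5800 + 8816) + 1/(-121)) = sqrt(14616 - 1/121) = sqrt(1768535/121) = sqrt(1768535)/11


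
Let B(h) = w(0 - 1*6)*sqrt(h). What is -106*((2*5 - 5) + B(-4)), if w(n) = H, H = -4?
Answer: -530 + 848*I ≈ -530.0 + 848.0*I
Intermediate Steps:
w(n) = -4
B(h) = -4*sqrt(h)
-106*((2*5 - 5) + B(-4)) = -106*((2*5 - 5) - 8*I) = -106*((10 - 5) - 8*I) = -106*(5 - 8*I) = -530 + 848*I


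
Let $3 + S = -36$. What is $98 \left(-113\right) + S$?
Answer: $-11113$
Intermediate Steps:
$S = -39$ ($S = -3 - 36 = -39$)
$98 \left(-113\right) + S = 98 \left(-113\right) - 39 = -11074 - 39 = -11113$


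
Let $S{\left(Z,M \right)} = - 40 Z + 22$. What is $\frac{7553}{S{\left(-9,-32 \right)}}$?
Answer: $\frac{7553}{382} \approx 19.772$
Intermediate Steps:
$S{\left(Z,M \right)} = 22 - 40 Z$
$\frac{7553}{S{\left(-9,-32 \right)}} = \frac{7553}{22 - -360} = \frac{7553}{22 + 360} = \frac{7553}{382}$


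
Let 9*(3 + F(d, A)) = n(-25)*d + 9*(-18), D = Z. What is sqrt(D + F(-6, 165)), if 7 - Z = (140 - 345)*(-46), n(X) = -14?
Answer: 4*I*sqrt(5307)/3 ≈ 97.132*I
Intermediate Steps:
Z = -9423 (Z = 7 - (140 - 345)*(-46) = 7 - (-205)*(-46) = 7 - 1*9430 = 7 - 9430 = -9423)
D = -9423
F(d, A) = -21 - 14*d/9 (F(d, A) = -3 + (-14*d + 9*(-18))/9 = -3 + (-14*d - 162)/9 = -3 + (-162 - 14*d)/9 = -3 + (-18 - 14*d/9) = -21 - 14*d/9)
sqrt(D + F(-6, 165)) = sqrt(-9423 + (-21 - 14/9*(-6))) = sqrt(-9423 + (-21 + 28/3)) = sqrt(-9423 - 35/3) = sqrt(-28304/3) = 4*I*sqrt(5307)/3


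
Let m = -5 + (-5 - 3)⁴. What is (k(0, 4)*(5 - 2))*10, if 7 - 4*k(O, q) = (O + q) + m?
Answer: -30660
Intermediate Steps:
m = 4091 (m = -5 + (-8)⁴ = -5 + 4096 = 4091)
k(O, q) = -1021 - O/4 - q/4 (k(O, q) = 7/4 - ((O + q) + 4091)/4 = 7/4 - (4091 + O + q)/4 = 7/4 + (-4091/4 - O/4 - q/4) = -1021 - O/4 - q/4)
(k(0, 4)*(5 - 2))*10 = ((-1021 - ¼*0 - ¼*4)*(5 - 2))*10 = ((-1021 + 0 - 1)*3)*10 = -1022*3*10 = -3066*10 = -30660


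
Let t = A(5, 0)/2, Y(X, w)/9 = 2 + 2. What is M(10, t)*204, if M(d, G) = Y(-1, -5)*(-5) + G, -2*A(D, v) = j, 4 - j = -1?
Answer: -36975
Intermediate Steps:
j = 5 (j = 4 - 1*(-1) = 4 + 1 = 5)
A(D, v) = -5/2 (A(D, v) = -1/2*5 = -5/2)
Y(X, w) = 36 (Y(X, w) = 9*(2 + 2) = 9*4 = 36)
t = -5/4 (t = -5/2/2 = -5/2*1/2 = -5/4 ≈ -1.2500)
M(d, G) = -180 + G (M(d, G) = 36*(-5) + G = -180 + G)
M(10, t)*204 = (-180 - 5/4)*204 = -725/4*204 = -36975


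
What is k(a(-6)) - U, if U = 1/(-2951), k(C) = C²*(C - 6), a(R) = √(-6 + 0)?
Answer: 106237/2951 - 6*I*√6 ≈ 36.0 - 14.697*I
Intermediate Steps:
a(R) = I*√6 (a(R) = √(-6) = I*√6)
k(C) = C²*(-6 + C)
U = -1/2951 ≈ -0.00033887
k(a(-6)) - U = (I*√6)²*(-6 + I*√6) - 1*(-1/2951) = -6*(-6 + I*√6) + 1/2951 = (36 - 6*I*√6) + 1/2951 = 106237/2951 - 6*I*√6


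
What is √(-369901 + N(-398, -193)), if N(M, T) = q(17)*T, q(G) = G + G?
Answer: I*√376463 ≈ 613.57*I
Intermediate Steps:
q(G) = 2*G
N(M, T) = 34*T (N(M, T) = (2*17)*T = 34*T)
√(-369901 + N(-398, -193)) = √(-369901 + 34*(-193)) = √(-369901 - 6562) = √(-376463) = I*√376463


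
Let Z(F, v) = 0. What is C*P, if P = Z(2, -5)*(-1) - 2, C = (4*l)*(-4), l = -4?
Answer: -128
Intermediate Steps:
C = 64 (C = (4*(-4))*(-4) = -16*(-4) = 64)
P = -2 (P = 0*(-1) - 2 = 0 - 2 = -2)
C*P = 64*(-2) = -128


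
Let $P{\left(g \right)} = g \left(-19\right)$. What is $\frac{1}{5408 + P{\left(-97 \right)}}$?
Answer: $\frac{1}{7251} \approx 0.00013791$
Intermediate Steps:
$P{\left(g \right)} = - 19 g$
$\frac{1}{5408 + P{\left(-97 \right)}} = \frac{1}{5408 - -1843} = \frac{1}{5408 + 1843} = \frac{1}{7251}$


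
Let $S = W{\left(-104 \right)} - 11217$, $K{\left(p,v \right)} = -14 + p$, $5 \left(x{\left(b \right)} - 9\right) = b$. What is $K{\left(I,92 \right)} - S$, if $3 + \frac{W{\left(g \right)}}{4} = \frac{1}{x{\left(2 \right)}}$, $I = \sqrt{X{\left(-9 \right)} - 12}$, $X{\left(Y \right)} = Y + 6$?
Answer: $\frac{527085}{47} + i \sqrt{15} \approx 11215.0 + 3.873 i$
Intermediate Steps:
$x{\left(b \right)} = 9 + \frac{b}{5}$
$X{\left(Y \right)} = 6 + Y$
$I = i \sqrt{15}$ ($I = \sqrt{\left(6 - 9\right) - 12} = \sqrt{-3 - 12} = \sqrt{-15} = i \sqrt{15} \approx 3.873 i$)
$W{\left(g \right)} = - \frac{544}{47}$ ($W{\left(g \right)} = -12 + \frac{4}{9 + \frac{1}{5} \cdot 2} = -12 + \frac{4}{9 + \frac{2}{5}} = -12 + \frac{4}{\frac{47}{5}} = -12 + 4 \cdot \frac{5}{47} = -12 + \frac{20}{47} = - \frac{544}{47}$)
$S = - \frac{527743}{47}$ ($S = - \frac{544}{47} - 11217 = - \frac{527743}{47} \approx -11229.0$)
$K{\left(I,92 \right)} - S = \left(-14 + i \sqrt{15}\right) - - \frac{527743}{47} = \left(-14 + i \sqrt{15}\right) + \frac{527743}{47} = \frac{527085}{47} + i \sqrt{15}$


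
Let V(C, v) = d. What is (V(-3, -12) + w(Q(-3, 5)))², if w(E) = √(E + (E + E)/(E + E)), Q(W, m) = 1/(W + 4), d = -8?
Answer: (8 - √2)² ≈ 43.373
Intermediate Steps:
V(C, v) = -8
Q(W, m) = 1/(4 + W)
w(E) = √(1 + E) (w(E) = √(E + (2*E)/((2*E))) = √(E + (2*E)*(1/(2*E))) = √(E + 1) = √(1 + E))
(V(-3, -12) + w(Q(-3, 5)))² = (-8 + √(1 + 1/(4 - 3)))² = (-8 + √(1 + 1/1))² = (-8 + √(1 + 1))² = (-8 + √2)²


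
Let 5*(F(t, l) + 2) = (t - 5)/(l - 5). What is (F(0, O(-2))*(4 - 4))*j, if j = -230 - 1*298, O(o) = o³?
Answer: 0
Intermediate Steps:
F(t, l) = -2 + (-5 + t)/(5*(-5 + l)) (F(t, l) = -2 + ((t - 5)/(l - 5))/5 = -2 + ((-5 + t)/(-5 + l))/5 = -2 + (-5 + t)/(5*(-5 + l)))
j = -528 (j = -230 - 298 = -528)
(F(0, O(-2))*(4 - 4))*j = (((45 + 0 - 10*(-2)³)/(5*(-5 + (-2)³)))*(4 - 4))*(-528) = (((45 + 0 - 10*(-8))/(5*(-5 - 8)))*0)*(-528) = (((⅕)*(45 + 0 + 80)/(-13))*0)*(-528) = (((⅕)*(-1/13)*125)*0)*(-528) = -25/13*0*(-528) = 0*(-528) = 0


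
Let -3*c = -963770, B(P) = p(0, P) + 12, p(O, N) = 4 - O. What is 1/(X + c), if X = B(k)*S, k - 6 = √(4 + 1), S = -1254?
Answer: 3/903578 ≈ 3.3201e-6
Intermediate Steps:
k = 6 + √5 (k = 6 + √(4 + 1) = 6 + √5 ≈ 8.2361)
B(P) = 16 (B(P) = (4 - 1*0) + 12 = (4 + 0) + 12 = 4 + 12 = 16)
c = 963770/3 (c = -⅓*(-963770) = 963770/3 ≈ 3.2126e+5)
X = -20064 (X = 16*(-1254) = -20064)
1/(X + c) = 1/(-20064 + 963770/3) = 1/(903578/3) = 3/903578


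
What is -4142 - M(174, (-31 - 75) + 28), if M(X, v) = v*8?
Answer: -3518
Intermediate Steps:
M(X, v) = 8*v
-4142 - M(174, (-31 - 75) + 28) = -4142 - 8*((-31 - 75) + 28) = -4142 - 8*(-106 + 28) = -4142 - 8*(-78) = -4142 - 1*(-624) = -4142 + 624 = -3518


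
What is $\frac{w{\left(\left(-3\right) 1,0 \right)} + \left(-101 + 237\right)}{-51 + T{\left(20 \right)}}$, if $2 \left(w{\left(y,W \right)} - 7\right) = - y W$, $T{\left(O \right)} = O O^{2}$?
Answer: $\frac{143}{7949} \approx 0.01799$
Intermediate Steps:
$T{\left(O \right)} = O^{3}$
$w{\left(y,W \right)} = 7 - \frac{W y}{2}$ ($w{\left(y,W \right)} = 7 + \frac{\left(-1\right) y W}{2} = 7 + \frac{\left(-1\right) W y}{2} = 7 - \frac{W y}{2}$)
$\frac{w{\left(\left(-3\right) 1,0 \right)} + \left(-101 + 237\right)}{-51 + T{\left(20 \right)}} = \frac{\left(7 - 0 \left(\left(-3\right) 1\right)\right) + \left(-101 + 237\right)}{-51 + 20^{3}} = \frac{\left(7 - 0 \left(-3\right)\right) + 136}{-51 + 8000} = \frac{\left(7 + 0\right) + 136}{7949} = \left(7 + 136\right) \frac{1}{7949} = 143 \cdot \frac{1}{7949} = \frac{143}{7949}$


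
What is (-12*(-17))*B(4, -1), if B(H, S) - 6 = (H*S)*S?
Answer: 2040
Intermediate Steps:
B(H, S) = 6 + H*S**2 (B(H, S) = 6 + (H*S)*S = 6 + H*S**2)
(-12*(-17))*B(4, -1) = (-12*(-17))*(6 + 4*(-1)**2) = 204*(6 + 4*1) = 204*(6 + 4) = 204*10 = 2040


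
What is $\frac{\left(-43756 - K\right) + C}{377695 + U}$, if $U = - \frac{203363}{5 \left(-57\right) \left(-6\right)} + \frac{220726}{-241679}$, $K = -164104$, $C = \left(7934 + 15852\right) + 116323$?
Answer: $\frac{107639348288130}{156040898329613} \approx 0.68981$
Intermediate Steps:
$C = 140109$ ($C = 23786 + 116323 = 140109$)
$U = - \frac{49526007937}{413271090}$ ($U = - \frac{203363}{\left(-285\right) \left(-6\right)} + 220726 \left(- \frac{1}{241679}\right) = - \frac{203363}{1710} - \frac{220726}{241679} = - \frac{49526007937}{413271090} \approx -119.84$)
$\frac{\left(-43756 - K\right) + C}{377695 + U} = \frac{\left(-43756 - -164104\right) + 140109}{377695 - \frac{49526007937}{413271090}} = \frac{\left(-43756 + 164104\right) + 140109}{\frac{156040898329613}{413271090}} = \left(120348 + 140109\right) \frac{413271090}{156040898329613} = 260457 \cdot \frac{413271090}{156040898329613} = \frac{107639348288130}{156040898329613}$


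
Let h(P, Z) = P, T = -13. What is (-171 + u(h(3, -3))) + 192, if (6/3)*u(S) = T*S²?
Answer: -75/2 ≈ -37.500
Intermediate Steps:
u(S) = -13*S²/2 (u(S) = (-13*S²)/2 = -13*S²/2)
(-171 + u(h(3, -3))) + 192 = (-171 - 13/2*3²) + 192 = (-171 - 13/2*9) + 192 = (-171 - 117/2) + 192 = -459/2 + 192 = -75/2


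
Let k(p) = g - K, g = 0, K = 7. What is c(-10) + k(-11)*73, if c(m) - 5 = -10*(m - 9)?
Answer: -316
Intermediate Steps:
c(m) = 95 - 10*m (c(m) = 5 - 10*(m - 9) = 5 - 10*(-9 + m) = 5 + (90 - 10*m) = 95 - 10*m)
k(p) = -7 (k(p) = 0 - 1*7 = 0 - 7 = -7)
c(-10) + k(-11)*73 = (95 - 10*(-10)) - 7*73 = (95 + 100) - 511 = 195 - 511 = -316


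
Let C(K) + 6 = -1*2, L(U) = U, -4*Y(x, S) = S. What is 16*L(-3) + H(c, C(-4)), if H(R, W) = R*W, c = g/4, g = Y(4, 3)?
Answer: -93/2 ≈ -46.500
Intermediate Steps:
Y(x, S) = -S/4
g = -3/4 (g = -1/4*3 = -3/4 ≈ -0.75000)
C(K) = -8 (C(K) = -6 - 1*2 = -6 - 2 = -8)
c = -3/16 (c = -3/4/4 = -3/4*1/4 = -3/16 ≈ -0.18750)
16*L(-3) + H(c, C(-4)) = 16*(-3) - 3/16*(-8) = -48 + 3/2 = -93/2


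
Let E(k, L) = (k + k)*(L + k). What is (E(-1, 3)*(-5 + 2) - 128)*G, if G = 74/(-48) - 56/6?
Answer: 2523/2 ≈ 1261.5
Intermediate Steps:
E(k, L) = 2*k*(L + k) (E(k, L) = (2*k)*(L + k) = 2*k*(L + k))
G = -87/8 (G = 74*(-1/48) - 56*⅙ = -37/24 - 28/3 = -87/8 ≈ -10.875)
(E(-1, 3)*(-5 + 2) - 128)*G = ((2*(-1)*(3 - 1))*(-5 + 2) - 128)*(-87/8) = ((2*(-1)*2)*(-3) - 128)*(-87/8) = (-4*(-3) - 128)*(-87/8) = (12 - 128)*(-87/8) = -116*(-87/8) = 2523/2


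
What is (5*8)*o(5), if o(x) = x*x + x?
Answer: 1200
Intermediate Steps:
o(x) = x + x² (o(x) = x² + x = x + x²)
(5*8)*o(5) = (5*8)*(5*(1 + 5)) = 40*(5*6) = 40*30 = 1200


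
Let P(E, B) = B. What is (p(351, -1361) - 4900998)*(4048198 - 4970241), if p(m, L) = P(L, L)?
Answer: 4520185799437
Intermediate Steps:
p(m, L) = L
(p(351, -1361) - 4900998)*(4048198 - 4970241) = (-1361 - 4900998)*(4048198 - 4970241) = -4902359*(-922043) = 4520185799437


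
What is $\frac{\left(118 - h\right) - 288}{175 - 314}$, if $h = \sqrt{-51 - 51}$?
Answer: $\frac{170}{139} + \frac{i \sqrt{102}}{139} \approx 1.223 + 0.072658 i$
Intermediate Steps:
$h = i \sqrt{102}$ ($h = \sqrt{-102} = i \sqrt{102} \approx 10.1 i$)
$\frac{\left(118 - h\right) - 288}{175 - 314} = \frac{\left(118 - i \sqrt{102}\right) - 288}{175 - 314} = \frac{\left(118 - i \sqrt{102}\right) - 288}{-139} = \left(-170 - i \sqrt{102}\right) \left(- \frac{1}{139}\right) = \frac{170}{139} + \frac{i \sqrt{102}}{139}$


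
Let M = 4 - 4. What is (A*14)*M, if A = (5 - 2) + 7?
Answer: 0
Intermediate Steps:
A = 10 (A = 3 + 7 = 10)
M = 0
(A*14)*M = (10*14)*0 = 140*0 = 0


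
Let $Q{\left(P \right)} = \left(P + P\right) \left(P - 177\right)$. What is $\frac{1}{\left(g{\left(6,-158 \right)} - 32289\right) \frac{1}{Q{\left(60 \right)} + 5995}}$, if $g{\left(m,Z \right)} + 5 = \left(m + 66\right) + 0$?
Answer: $\frac{8045}{32222} \approx 0.24967$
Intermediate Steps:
$Q{\left(P \right)} = 2 P \left(-177 + P\right)$
$g{\left(m,Z \right)} = 61 + m$ ($g{\left(m,Z \right)} = -5 + \left(\left(m + 66\right) + 0\right) = -5 + \left(\left(66 + m\right) + 0\right) = -5 + \left(66 + m\right) = 61 + m$)
$\frac{1}{\left(g{\left(6,-158 \right)} - 32289\right) \frac{1}{Q{\left(60 \right)} + 5995}} = \frac{1}{\left(\left(61 + 6\right) - 32289\right) \frac{1}{2 \cdot 60 \left(-177 + 60\right) + 5995}} = \frac{1}{\left(67 - 32289\right) \frac{1}{2 \cdot 60 \left(-117\right) + 5995}} = \frac{1}{\left(-32222\right) \frac{1}{-14040 + 5995}} = \frac{1}{\left(-32222\right) \frac{1}{-8045}} = \frac{1}{\left(-32222\right) \left(- \frac{1}{8045}\right)} = \frac{1}{\frac{32222}{8045}} = \frac{8045}{32222}$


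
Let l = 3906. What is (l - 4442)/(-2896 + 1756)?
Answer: 134/285 ≈ 0.47018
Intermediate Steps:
(l - 4442)/(-2896 + 1756) = (3906 - 4442)/(-2896 + 1756) = -536/(-1140) = -536*(-1/1140) = 134/285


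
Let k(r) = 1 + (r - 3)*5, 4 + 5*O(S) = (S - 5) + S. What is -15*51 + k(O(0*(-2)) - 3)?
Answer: -803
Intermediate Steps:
O(S) = -9/5 + 2*S/5 (O(S) = -⅘ + ((S - 5) + S)/5 = -⅘ + ((-5 + S) + S)/5 = -⅘ + (-5 + 2*S)/5 = -⅘ + (-1 + 2*S/5) = -9/5 + 2*S/5)
k(r) = -14 + 5*r (k(r) = 1 + (-3 + r)*5 = 1 + (-15 + 5*r) = -14 + 5*r)
-15*51 + k(O(0*(-2)) - 3) = -15*51 + (-14 + 5*((-9/5 + 2*(0*(-2))/5) - 3)) = -765 + (-14 + 5*((-9/5 + (⅖)*0) - 3)) = -765 + (-14 + 5*((-9/5 + 0) - 3)) = -765 + (-14 + 5*(-9/5 - 3)) = -765 + (-14 + 5*(-24/5)) = -765 + (-14 - 24) = -765 - 38 = -803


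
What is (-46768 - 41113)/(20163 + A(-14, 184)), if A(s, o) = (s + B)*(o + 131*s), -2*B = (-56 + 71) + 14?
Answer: -87881/67188 ≈ -1.3080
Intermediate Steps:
B = -29/2 (B = -((-56 + 71) + 14)/2 = -(15 + 14)/2 = -½*29 = -29/2 ≈ -14.500)
A(s, o) = (-29/2 + s)*(o + 131*s) (A(s, o) = (s - 29/2)*(o + 131*s) = (-29/2 + s)*(o + 131*s))
(-46768 - 41113)/(20163 + A(-14, 184)) = (-46768 - 41113)/(20163 + (131*(-14)² - 3799/2*(-14) - 29/2*184 + 184*(-14))) = -87881/(20163 + (131*196 + 26593 - 2668 - 2576)) = -87881/(20163 + (25676 + 26593 - 2668 - 2576)) = -87881/(20163 + 47025) = -87881/67188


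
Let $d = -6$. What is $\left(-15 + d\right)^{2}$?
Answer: $441$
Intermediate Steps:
$\left(-15 + d\right)^{2} = \left(-15 - 6\right)^{2} = \left(-21\right)^{2} = 441$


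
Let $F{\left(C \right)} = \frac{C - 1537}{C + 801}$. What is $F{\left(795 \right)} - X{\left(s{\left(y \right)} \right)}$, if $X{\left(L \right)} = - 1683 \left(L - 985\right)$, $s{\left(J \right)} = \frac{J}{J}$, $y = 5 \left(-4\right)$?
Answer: $- \frac{188792261}{114} \approx -1.6561 \cdot 10^{6}$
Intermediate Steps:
$y = -20$
$s{\left(J \right)} = 1$
$X{\left(L \right)} = 1657755 - 1683 L$ ($X{\left(L \right)} = - 1683 \left(-985 + L\right) = 1657755 - 1683 L$)
$F{\left(C \right)} = \frac{-1537 + C}{801 + C}$
$F{\left(795 \right)} - X{\left(s{\left(y \right)} \right)} = \frac{-1537 + 795}{801 + 795} - \left(1657755 - 1683\right) = \frac{1}{1596} \left(-742\right) - \left(1657755 - 1683\right) = \frac{1}{1596} \left(-742\right) - 1656072 = - \frac{53}{114} - 1656072 = - \frac{188792261}{114}$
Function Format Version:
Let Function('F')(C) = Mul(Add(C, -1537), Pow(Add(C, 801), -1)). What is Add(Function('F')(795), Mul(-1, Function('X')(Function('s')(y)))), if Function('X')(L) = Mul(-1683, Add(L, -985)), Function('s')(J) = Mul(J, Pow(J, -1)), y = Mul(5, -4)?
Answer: Rational(-188792261, 114) ≈ -1.6561e+6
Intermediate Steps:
y = -20
Function('s')(J) = 1
Function('X')(L) = Add(1657755, Mul(-1683, L)) (Function('X')(L) = Mul(-1683, Add(-985, L)) = Add(1657755, Mul(-1683, L)))
Function('F')(C) = Mul(Pow(Add(801, C), -1), Add(-1537, C)) (Function('F')(C) = Mul(Add(-1537, C), Pow(Add(801, C), -1)) = Mul(Pow(Add(801, C), -1), Add(-1537, C)))
Add(Function('F')(795), Mul(-1, Function('X')(Function('s')(y)))) = Add(Mul(Pow(Add(801, 795), -1), Add(-1537, 795)), Mul(-1, Add(1657755, Mul(-1683, 1)))) = Add(Mul(Pow(1596, -1), -742), Mul(-1, Add(1657755, -1683))) = Add(Mul(Rational(1, 1596), -742), Mul(-1, 1656072)) = Add(Rational(-53, 114), -1656072) = Rational(-188792261, 114)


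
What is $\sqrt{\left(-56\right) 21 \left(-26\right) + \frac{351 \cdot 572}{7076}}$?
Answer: $\frac{\sqrt{95772133353}}{1769} \approx 174.94$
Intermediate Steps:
$\sqrt{\left(-56\right) 21 \left(-26\right) + \frac{351 \cdot 572}{7076}} = \sqrt{\left(-1176\right) \left(-26\right) + 200772 \cdot \frac{1}{7076}} = \sqrt{30576 + \frac{50193}{1769}} = \sqrt{\frac{54139137}{1769}} = \frac{\sqrt{95772133353}}{1769}$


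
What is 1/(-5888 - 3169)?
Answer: -1/9057 ≈ -0.00011041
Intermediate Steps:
1/(-5888 - 3169) = 1/(-9057) = -1/9057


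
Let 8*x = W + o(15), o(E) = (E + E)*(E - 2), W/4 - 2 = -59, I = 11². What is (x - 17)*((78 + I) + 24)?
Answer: 2899/4 ≈ 724.75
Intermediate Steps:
I = 121
W = -228 (W = 8 + 4*(-59) = 8 - 236 = -228)
o(E) = 2*E*(-2 + E) (o(E) = (2*E)*(-2 + E) = 2*E*(-2 + E))
x = 81/4 (x = (-228 + 2*15*(-2 + 15))/8 = (-228 + 2*15*13)/8 = (-228 + 390)/8 = (⅛)*162 = 81/4 ≈ 20.250)
(x - 17)*((78 + I) + 24) = (81/4 - 17)*((78 + 121) + 24) = 13*(199 + 24)/4 = (13/4)*223 = 2899/4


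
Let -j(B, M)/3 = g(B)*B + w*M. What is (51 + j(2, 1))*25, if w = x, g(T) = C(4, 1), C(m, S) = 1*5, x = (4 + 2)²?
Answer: -2175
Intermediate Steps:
x = 36 (x = 6² = 36)
C(m, S) = 5
g(T) = 5
w = 36
j(B, M) = -108*M - 15*B (j(B, M) = -3*(5*B + 36*M) = -108*M - 15*B)
(51 + j(2, 1))*25 = (51 + (-108*1 - 15*2))*25 = (51 + (-108 - 30))*25 = (51 - 138)*25 = -87*25 = -2175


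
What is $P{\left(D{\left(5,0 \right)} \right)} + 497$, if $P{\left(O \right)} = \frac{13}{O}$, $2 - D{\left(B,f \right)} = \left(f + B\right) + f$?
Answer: $\frac{1478}{3} \approx 492.67$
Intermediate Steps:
$D{\left(B,f \right)} = 2 - B - 2 f$ ($D{\left(B,f \right)} = 2 - \left(\left(f + B\right) + f\right) = 2 - \left(\left(B + f\right) + f\right) = 2 - \left(B + 2 f\right) = 2 - B - 2 f$)
$P{\left(D{\left(5,0 \right)} \right)} + 497 = \frac{13}{2 - 5 - 0} + 497 = \frac{13}{2 - 5 + 0} + 497 = \frac{13}{-3} + 497 = 13 \left(- \frac{1}{3}\right) + 497 = - \frac{13}{3} + 497 = \frac{1478}{3}$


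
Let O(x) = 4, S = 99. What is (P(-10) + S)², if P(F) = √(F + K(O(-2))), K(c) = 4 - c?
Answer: (99 + I*√10)² ≈ 9791.0 + 626.13*I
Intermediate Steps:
P(F) = √F (P(F) = √(F + (4 - 1*4)) = √(F + (4 - 4)) = √(F + 0) = √F)
(P(-10) + S)² = (√(-10) + 99)² = (I*√10 + 99)² = (99 + I*√10)²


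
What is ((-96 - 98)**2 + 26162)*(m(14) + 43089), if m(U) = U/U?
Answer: 2749055820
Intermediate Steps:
m(U) = 1
((-96 - 98)**2 + 26162)*(m(14) + 43089) = ((-96 - 98)**2 + 26162)*(1 + 43089) = ((-194)**2 + 26162)*43090 = (37636 + 26162)*43090 = 63798*43090 = 2749055820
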